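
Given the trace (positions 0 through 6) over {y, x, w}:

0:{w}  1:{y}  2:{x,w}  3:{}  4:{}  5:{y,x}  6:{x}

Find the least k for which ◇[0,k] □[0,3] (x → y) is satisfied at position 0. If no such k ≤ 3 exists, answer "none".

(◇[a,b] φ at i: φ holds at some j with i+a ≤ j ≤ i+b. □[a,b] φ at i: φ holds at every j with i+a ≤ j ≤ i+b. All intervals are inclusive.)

Scan j = 0,1,… for □[0,3] (x → y):
  j=0: fails
  j=1: fails
  j=2: fails
  j=3: fails
No j in [0,3] satisfies it → none.

none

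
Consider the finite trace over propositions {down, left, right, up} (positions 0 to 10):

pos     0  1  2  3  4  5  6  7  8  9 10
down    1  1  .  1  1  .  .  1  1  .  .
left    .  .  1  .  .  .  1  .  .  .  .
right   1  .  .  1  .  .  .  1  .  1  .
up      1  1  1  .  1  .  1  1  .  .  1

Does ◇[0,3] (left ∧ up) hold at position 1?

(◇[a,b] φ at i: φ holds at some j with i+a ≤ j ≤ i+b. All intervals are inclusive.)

Check (left ∧ up) at each j in [1,4]:
  j=1: false
  j=2: true
  j=3: false
  j=4: false
Found at j=2 → formula holds.

Holds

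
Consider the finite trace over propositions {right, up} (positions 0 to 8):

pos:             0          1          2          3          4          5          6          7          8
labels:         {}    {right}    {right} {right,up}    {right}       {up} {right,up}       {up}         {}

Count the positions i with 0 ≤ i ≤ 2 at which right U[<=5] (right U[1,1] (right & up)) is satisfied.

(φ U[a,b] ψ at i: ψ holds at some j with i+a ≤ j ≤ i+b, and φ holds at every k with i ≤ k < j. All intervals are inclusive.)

2

Evaluate at each i in [0,2]:
  i=0: ✗ (lhs fails at k=0 before rhs at j=2)
  i=1: ✓ (rhs at j=2; lhs holds on [1,1])
  i=2: ✓ (rhs at j=2)
Positions where it holds: {1, 2} → 2.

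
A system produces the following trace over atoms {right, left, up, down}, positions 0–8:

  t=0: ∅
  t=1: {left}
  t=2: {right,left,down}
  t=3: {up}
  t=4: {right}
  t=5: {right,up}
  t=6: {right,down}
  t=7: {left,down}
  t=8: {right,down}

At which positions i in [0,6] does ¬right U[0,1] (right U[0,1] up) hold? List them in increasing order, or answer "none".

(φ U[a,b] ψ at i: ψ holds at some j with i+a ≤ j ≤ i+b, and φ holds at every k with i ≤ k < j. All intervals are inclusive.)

Evaluate at each i in [0,6]:
  i=0: ✗ (no rhs in [0,1])
  i=1: ✓ (rhs at j=2; lhs holds on [1,1])
  i=2: ✓ (rhs at j=2)
  i=3: ✓ (rhs at j=3)
  i=4: ✓ (rhs at j=4)
  i=5: ✓ (rhs at j=5)
  i=6: ✗ (no rhs in [6,7])

1, 2, 3, 4, 5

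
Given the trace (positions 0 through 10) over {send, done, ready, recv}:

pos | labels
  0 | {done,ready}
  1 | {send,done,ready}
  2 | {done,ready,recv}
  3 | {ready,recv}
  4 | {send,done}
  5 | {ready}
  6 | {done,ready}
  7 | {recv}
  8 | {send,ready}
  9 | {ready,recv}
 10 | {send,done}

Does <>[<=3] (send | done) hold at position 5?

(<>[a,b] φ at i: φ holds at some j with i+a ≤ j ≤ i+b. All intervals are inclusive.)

True

Check (send | done) at each j in [5,8]:
  j=5: false
  j=6: true
  j=7: false
  j=8: true
Found at j=6 → formula holds.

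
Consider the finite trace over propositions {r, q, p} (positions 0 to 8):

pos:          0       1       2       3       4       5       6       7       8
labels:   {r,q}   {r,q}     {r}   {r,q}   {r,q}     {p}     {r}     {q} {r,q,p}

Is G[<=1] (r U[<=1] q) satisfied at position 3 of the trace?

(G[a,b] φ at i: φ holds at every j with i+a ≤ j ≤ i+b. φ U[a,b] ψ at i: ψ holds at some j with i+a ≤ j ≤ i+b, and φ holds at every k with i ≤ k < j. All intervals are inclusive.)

Check (r U[<=1] q) at every j in [3,4]:
  j=3: holds
  j=4: holds
All positions satisfy it → formula holds.

Holds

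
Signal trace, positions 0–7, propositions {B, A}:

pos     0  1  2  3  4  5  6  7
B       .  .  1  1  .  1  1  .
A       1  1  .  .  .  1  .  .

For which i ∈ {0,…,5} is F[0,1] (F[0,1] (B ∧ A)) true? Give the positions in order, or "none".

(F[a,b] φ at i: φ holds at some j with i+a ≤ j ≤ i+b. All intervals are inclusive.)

3, 4, 5

Evaluate at each i in [0,5]:
  i=0: ✗ (none in [0,1])
  i=1: ✗ (none in [1,2])
  i=2: ✗ (none in [2,3])
  i=3: ✓ (witness j=4)
  i=4: ✓ (witness j=4)
  i=5: ✓ (witness j=5)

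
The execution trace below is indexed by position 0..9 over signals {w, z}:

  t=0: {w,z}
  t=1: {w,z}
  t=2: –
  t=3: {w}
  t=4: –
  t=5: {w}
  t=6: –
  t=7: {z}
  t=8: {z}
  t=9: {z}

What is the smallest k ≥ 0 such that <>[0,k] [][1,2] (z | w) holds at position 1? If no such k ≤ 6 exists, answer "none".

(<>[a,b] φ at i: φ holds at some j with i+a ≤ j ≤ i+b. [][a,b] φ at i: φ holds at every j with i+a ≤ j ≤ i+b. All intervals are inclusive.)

5

Scan j = 1,2,… for [][1,2] (z | w):
  j=1: fails
  j=2: fails
  j=3: fails
  j=4: fails
  j=5: fails
  j=6: holds
First hit at j=6, so smallest k = 6-1 = 5.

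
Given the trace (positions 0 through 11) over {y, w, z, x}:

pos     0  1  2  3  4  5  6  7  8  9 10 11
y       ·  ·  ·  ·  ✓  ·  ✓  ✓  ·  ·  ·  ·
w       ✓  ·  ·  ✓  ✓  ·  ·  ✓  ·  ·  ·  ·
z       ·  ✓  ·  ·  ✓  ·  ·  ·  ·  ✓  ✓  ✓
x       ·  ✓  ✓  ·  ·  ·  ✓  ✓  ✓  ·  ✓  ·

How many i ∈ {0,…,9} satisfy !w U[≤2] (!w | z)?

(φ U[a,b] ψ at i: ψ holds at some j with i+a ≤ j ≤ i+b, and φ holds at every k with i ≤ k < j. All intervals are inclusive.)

Evaluate at each i in [0,9]:
  i=0: ✗ (lhs fails at k=0 before rhs at j=1)
  i=1: ✓ (rhs at j=1)
  i=2: ✓ (rhs at j=2)
  i=3: ✗ (lhs fails at k=3 before rhs at j=4)
  i=4: ✓ (rhs at j=4)
  i=5: ✓ (rhs at j=5)
  i=6: ✓ (rhs at j=6)
  i=7: ✗ (lhs fails at k=7 before rhs at j=8)
  i=8: ✓ (rhs at j=8)
  i=9: ✓ (rhs at j=9)
Positions where it holds: {1, 2, 4, 5, 6, 8, 9} → 7.

7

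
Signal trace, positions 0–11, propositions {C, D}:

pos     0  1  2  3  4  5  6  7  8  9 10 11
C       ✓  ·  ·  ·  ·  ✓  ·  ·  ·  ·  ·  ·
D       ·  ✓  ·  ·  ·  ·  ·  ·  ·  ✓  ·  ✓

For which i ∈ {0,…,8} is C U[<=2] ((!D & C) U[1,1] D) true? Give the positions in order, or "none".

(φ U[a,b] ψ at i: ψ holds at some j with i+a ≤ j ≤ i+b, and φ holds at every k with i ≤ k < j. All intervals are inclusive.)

0

Evaluate at each i in [0,8]:
  i=0: ✓ (rhs at j=0)
  i=1: ✗ (no rhs in [1,3])
  i=2: ✗ (no rhs in [2,4])
  i=3: ✗ (no rhs in [3,5])
  i=4: ✗ (no rhs in [4,6])
  i=5: ✗ (no rhs in [5,7])
  i=6: ✗ (no rhs in [6,8])
  i=7: ✗ (no rhs in [7,9])
  i=8: ✗ (no rhs in [8,10])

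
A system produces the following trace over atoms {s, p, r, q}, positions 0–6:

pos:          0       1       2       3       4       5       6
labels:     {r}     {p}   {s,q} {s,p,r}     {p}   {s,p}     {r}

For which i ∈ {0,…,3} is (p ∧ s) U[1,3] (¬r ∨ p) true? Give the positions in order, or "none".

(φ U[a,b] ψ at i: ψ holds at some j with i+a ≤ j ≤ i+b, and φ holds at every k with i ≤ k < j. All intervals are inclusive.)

Evaluate at each i in [0,3]:
  i=0: ✗ (lhs fails at k=0 before rhs at j=1)
  i=1: ✗ (lhs fails at k=1 before rhs at j=2)
  i=2: ✗ (lhs fails at k=2 before rhs at j=3)
  i=3: ✓ (rhs at j=4; lhs holds on [3,3])

3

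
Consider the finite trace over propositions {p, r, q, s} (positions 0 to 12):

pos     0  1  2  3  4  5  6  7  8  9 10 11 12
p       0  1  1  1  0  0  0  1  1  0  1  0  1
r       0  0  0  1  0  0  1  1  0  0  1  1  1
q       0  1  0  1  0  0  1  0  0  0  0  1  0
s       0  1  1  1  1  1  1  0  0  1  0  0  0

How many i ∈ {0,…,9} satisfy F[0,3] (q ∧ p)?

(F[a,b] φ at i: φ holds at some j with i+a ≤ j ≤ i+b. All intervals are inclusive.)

4

Evaluate at each i in [0,9]:
  i=0: ✓ (witness j=1)
  i=1: ✓ (witness j=1)
  i=2: ✓ (witness j=3)
  i=3: ✓ (witness j=3)
  i=4: ✗ (none in [4,7])
  i=5: ✗ (none in [5,8])
  i=6: ✗ (none in [6,9])
  i=7: ✗ (none in [7,10])
  i=8: ✗ (none in [8,11])
  i=9: ✗ (none in [9,12])
Positions where it holds: {0, 1, 2, 3} → 4.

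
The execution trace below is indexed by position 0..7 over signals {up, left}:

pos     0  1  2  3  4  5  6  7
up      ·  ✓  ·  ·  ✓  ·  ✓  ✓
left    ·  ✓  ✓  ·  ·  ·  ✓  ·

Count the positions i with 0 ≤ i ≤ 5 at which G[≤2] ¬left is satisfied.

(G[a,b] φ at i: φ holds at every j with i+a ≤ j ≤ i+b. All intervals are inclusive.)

1

Evaluate at each i in [0,5]:
  i=0: ✗ (fails at j=1)
  i=1: ✗ (fails at j=1)
  i=2: ✗ (fails at j=2)
  i=3: ✓ (all of [3,5])
  i=4: ✗ (fails at j=6)
  i=5: ✗ (fails at j=6)
Positions where it holds: {3} → 1.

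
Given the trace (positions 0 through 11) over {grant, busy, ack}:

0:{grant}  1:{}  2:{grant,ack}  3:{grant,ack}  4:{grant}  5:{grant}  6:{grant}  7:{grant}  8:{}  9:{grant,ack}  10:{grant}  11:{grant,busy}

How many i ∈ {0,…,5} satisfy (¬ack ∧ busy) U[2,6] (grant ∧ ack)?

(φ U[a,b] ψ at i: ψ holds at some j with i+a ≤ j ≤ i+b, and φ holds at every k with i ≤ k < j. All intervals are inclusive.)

Evaluate at each i in [0,5]:
  i=0: ✗ (lhs fails at k=0 before rhs at j=2)
  i=1: ✗ (lhs fails at k=1 before rhs at j=3)
  i=2: ✗ (no rhs in [4,8])
  i=3: ✗ (lhs fails at k=3 before rhs at j=9)
  i=4: ✗ (lhs fails at k=4 before rhs at j=9)
  i=5: ✗ (lhs fails at k=5 before rhs at j=9)
Positions where it holds: {} → 0.

0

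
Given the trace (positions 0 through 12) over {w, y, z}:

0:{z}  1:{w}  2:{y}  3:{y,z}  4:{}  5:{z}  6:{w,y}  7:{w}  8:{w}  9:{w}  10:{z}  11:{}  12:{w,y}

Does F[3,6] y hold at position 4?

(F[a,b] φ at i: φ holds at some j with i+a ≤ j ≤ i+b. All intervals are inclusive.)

False

Check y at each j in [7,10]:
  j=7: false
  j=8: false
  j=9: false
  j=10: false
No position in the window satisfies it → formula fails.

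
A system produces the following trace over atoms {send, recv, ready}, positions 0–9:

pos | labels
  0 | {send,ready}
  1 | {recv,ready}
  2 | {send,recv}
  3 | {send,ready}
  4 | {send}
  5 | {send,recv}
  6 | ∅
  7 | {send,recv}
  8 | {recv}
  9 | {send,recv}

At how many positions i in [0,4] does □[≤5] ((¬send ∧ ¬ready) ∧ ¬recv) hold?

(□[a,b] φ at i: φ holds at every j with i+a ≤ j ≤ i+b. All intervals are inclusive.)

Evaluate at each i in [0,4]:
  i=0: ✗ (fails at j=0)
  i=1: ✗ (fails at j=1)
  i=2: ✗ (fails at j=2)
  i=3: ✗ (fails at j=3)
  i=4: ✗ (fails at j=4)
Positions where it holds: {} → 0.

0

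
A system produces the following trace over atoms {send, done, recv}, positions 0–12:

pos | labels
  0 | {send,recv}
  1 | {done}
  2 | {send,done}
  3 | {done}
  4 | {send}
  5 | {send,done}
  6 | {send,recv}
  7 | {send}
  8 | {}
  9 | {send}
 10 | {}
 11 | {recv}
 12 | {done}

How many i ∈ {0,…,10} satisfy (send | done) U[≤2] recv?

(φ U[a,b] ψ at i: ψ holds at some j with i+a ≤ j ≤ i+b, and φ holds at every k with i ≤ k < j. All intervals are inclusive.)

Evaluate at each i in [0,10]:
  i=0: ✓ (rhs at j=0)
  i=1: ✗ (no rhs in [1,3])
  i=2: ✗ (no rhs in [2,4])
  i=3: ✗ (no rhs in [3,5])
  i=4: ✓ (rhs at j=6; lhs holds on [4,5])
  i=5: ✓ (rhs at j=6; lhs holds on [5,5])
  i=6: ✓ (rhs at j=6)
  i=7: ✗ (no rhs in [7,9])
  i=8: ✗ (no rhs in [8,10])
  i=9: ✗ (lhs fails at k=10 before rhs at j=11)
  i=10: ✗ (lhs fails at k=10 before rhs at j=11)
Positions where it holds: {0, 4, 5, 6} → 4.

4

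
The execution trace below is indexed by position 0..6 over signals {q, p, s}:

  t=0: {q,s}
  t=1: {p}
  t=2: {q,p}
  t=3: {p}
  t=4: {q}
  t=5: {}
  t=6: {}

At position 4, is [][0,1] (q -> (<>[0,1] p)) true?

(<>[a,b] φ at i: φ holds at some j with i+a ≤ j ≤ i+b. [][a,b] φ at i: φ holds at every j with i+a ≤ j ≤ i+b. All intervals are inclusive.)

No

Check (q -> (<>[0,1] p)) at every j in [4,5]:
  j=4: antecedent true; consequent fails (none in [4,5]) → ✗
  j=5: antecedent false → ✓
Fails at j=4 → formula fails.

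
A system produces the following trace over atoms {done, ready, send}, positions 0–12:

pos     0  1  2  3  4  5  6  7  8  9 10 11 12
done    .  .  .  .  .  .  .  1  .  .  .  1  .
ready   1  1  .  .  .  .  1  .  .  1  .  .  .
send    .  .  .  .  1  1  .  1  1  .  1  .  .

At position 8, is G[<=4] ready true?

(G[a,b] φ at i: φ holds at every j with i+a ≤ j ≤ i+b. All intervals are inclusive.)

Check ready at every j in [8,12]:
  j=8: false
  j=9: true
  j=10: false
  j=11: false
  j=12: false
Fails at j=8 → formula fails.

Does not hold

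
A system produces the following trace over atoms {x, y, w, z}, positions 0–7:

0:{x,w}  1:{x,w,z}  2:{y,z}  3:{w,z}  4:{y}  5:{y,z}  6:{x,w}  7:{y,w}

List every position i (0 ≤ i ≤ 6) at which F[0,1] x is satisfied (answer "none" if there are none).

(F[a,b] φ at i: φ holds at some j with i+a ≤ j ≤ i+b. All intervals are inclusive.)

Evaluate at each i in [0,6]:
  i=0: ✓ (witness j=0)
  i=1: ✓ (witness j=1)
  i=2: ✗ (none in [2,3])
  i=3: ✗ (none in [3,4])
  i=4: ✗ (none in [4,5])
  i=5: ✓ (witness j=6)
  i=6: ✓ (witness j=6)

0, 1, 5, 6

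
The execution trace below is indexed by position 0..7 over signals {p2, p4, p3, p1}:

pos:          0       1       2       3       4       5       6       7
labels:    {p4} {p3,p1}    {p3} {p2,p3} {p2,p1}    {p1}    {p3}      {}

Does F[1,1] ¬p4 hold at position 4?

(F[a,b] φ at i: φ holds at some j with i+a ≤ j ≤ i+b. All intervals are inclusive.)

True

Check ¬p4 at each j in [5,5]:
  j=5: true
Found at j=5 → formula holds.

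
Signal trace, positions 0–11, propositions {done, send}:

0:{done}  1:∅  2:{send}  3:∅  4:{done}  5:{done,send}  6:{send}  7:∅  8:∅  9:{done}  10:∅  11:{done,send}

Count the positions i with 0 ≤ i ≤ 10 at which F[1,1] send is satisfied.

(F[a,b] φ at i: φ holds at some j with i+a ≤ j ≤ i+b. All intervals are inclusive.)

4

Evaluate at each i in [0,10]:
  i=0: ✗ (none in [1,1])
  i=1: ✓ (witness j=2)
  i=2: ✗ (none in [3,3])
  i=3: ✗ (none in [4,4])
  i=4: ✓ (witness j=5)
  i=5: ✓ (witness j=6)
  i=6: ✗ (none in [7,7])
  i=7: ✗ (none in [8,8])
  i=8: ✗ (none in [9,9])
  i=9: ✗ (none in [10,10])
  i=10: ✓ (witness j=11)
Positions where it holds: {1, 4, 5, 10} → 4.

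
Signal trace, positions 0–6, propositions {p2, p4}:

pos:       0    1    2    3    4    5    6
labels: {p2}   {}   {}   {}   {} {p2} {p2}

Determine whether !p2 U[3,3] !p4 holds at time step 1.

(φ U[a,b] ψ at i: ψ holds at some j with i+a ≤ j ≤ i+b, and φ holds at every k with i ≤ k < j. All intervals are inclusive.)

Yes

Need some j in [4,4] with !p4, and !p2 at every k in [1,j-1].
  j=4: !p4 holds; !p2 holds at every k in [1,3] → satisfied.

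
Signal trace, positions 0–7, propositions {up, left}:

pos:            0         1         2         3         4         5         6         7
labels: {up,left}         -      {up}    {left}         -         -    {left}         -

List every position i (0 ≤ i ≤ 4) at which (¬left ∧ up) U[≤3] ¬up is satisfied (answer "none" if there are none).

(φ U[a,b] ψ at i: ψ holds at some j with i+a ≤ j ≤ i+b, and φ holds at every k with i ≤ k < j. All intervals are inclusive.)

1, 2, 3, 4

Evaluate at each i in [0,4]:
  i=0: ✗ (lhs fails at k=0 before rhs at j=1)
  i=1: ✓ (rhs at j=1)
  i=2: ✓ (rhs at j=3; lhs holds on [2,2])
  i=3: ✓ (rhs at j=3)
  i=4: ✓ (rhs at j=4)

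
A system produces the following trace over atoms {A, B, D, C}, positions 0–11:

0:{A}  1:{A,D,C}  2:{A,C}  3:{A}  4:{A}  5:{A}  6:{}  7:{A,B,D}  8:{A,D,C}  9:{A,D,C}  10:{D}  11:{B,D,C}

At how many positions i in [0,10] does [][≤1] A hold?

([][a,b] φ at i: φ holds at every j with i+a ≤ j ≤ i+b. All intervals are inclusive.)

7

Evaluate at each i in [0,10]:
  i=0: ✓ (all of [0,1])
  i=1: ✓ (all of [1,2])
  i=2: ✓ (all of [2,3])
  i=3: ✓ (all of [3,4])
  i=4: ✓ (all of [4,5])
  i=5: ✗ (fails at j=6)
  i=6: ✗ (fails at j=6)
  i=7: ✓ (all of [7,8])
  i=8: ✓ (all of [8,9])
  i=9: ✗ (fails at j=10)
  i=10: ✗ (fails at j=10)
Positions where it holds: {0, 1, 2, 3, 4, 7, 8} → 7.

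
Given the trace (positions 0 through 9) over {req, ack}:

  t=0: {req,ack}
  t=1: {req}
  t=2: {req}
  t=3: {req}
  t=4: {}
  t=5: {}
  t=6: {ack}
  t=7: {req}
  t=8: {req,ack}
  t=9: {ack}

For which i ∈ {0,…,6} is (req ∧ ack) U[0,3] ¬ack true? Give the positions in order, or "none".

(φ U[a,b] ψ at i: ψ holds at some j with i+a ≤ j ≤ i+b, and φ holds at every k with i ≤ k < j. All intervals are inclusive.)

0, 1, 2, 3, 4, 5

Evaluate at each i in [0,6]:
  i=0: ✓ (rhs at j=1; lhs holds on [0,0])
  i=1: ✓ (rhs at j=1)
  i=2: ✓ (rhs at j=2)
  i=3: ✓ (rhs at j=3)
  i=4: ✓ (rhs at j=4)
  i=5: ✓ (rhs at j=5)
  i=6: ✗ (lhs fails at k=6 before rhs at j=7)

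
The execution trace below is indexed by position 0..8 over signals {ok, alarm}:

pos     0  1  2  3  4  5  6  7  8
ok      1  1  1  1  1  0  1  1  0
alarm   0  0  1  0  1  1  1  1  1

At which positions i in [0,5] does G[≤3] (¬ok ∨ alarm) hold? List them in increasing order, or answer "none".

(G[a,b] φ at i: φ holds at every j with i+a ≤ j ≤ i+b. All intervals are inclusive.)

4, 5

Evaluate at each i in [0,5]:
  i=0: ✗ (fails at j=0)
  i=1: ✗ (fails at j=1)
  i=2: ✗ (fails at j=3)
  i=3: ✗ (fails at j=3)
  i=4: ✓ (all of [4,7])
  i=5: ✓ (all of [5,8])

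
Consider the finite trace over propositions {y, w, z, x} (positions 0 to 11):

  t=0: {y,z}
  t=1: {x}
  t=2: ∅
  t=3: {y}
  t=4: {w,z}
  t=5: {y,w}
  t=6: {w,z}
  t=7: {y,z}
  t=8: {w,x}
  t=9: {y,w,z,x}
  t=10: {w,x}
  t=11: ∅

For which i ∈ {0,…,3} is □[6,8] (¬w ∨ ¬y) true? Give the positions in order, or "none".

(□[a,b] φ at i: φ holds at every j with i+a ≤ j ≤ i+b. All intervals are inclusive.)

Evaluate at each i in [0,3]:
  i=0: ✓ (all of [6,8])
  i=1: ✗ (fails at j=9)
  i=2: ✗ (fails at j=9)
  i=3: ✗ (fails at j=9)

0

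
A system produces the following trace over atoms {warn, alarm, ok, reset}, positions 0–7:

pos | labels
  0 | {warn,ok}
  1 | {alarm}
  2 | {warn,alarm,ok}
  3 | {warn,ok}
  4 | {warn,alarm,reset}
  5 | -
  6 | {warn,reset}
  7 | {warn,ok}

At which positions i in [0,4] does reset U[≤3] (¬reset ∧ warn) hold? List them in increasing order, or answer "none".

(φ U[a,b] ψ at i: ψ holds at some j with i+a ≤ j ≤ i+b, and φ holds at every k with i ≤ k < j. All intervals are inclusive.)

0, 2, 3

Evaluate at each i in [0,4]:
  i=0: ✓ (rhs at j=0)
  i=1: ✗ (lhs fails at k=1 before rhs at j=2)
  i=2: ✓ (rhs at j=2)
  i=3: ✓ (rhs at j=3)
  i=4: ✗ (lhs fails at k=5 before rhs at j=7)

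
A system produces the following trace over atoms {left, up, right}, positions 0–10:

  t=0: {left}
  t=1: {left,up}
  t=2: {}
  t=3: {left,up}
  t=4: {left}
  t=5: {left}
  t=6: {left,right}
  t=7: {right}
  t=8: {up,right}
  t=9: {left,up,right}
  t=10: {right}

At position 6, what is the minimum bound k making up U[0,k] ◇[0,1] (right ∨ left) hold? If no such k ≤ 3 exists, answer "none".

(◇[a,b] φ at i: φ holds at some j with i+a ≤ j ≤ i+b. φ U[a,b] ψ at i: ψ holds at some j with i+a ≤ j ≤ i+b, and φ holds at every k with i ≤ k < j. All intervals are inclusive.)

0

Need earliest j ≥ 6 with ◇[0,1] (right ∨ left), and up at every k in [6,j-1].
  j=6: rhs holds (empty prefix). k = 0.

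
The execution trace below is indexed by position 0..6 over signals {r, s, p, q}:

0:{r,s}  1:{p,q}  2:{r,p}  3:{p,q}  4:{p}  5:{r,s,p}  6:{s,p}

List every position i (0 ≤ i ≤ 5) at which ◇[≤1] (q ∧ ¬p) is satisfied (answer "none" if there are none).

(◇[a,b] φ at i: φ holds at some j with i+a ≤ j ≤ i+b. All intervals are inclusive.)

Evaluate at each i in [0,5]:
  i=0: ✗ (none in [0,1])
  i=1: ✗ (none in [1,2])
  i=2: ✗ (none in [2,3])
  i=3: ✗ (none in [3,4])
  i=4: ✗ (none in [4,5])
  i=5: ✗ (none in [5,6])

none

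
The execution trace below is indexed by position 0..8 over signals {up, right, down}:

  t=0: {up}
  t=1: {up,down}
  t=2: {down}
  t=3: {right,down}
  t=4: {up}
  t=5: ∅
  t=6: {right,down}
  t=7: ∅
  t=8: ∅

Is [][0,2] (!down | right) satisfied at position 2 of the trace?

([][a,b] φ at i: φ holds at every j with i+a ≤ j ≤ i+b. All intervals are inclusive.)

Does not hold

Check (!down | right) at every j in [2,4]:
  j=2: false
  j=3: true
  j=4: true
Fails at j=2 → formula fails.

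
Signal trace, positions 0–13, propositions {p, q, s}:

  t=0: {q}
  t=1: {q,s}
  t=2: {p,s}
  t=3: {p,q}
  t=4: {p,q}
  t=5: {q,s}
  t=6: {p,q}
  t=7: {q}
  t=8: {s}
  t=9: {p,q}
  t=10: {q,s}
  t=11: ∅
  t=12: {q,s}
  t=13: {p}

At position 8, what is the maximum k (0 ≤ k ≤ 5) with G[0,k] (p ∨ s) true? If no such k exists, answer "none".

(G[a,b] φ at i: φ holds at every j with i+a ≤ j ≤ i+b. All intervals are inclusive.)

2

(p ∨ s) must hold from j=8 onward; find where it first fails.
  j=8: holds
  j=9: holds
  j=10: holds
  j=11: fails
Holds on [8,10], so largest k = 2.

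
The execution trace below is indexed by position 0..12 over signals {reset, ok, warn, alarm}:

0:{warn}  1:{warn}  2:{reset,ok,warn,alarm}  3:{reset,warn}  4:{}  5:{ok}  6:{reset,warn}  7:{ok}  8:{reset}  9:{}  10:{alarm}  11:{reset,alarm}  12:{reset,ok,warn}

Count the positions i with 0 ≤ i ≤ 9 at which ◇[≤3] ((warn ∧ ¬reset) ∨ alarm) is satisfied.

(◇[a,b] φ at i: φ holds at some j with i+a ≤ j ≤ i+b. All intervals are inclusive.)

6

Evaluate at each i in [0,9]:
  i=0: ✓ (witness j=0)
  i=1: ✓ (witness j=1)
  i=2: ✓ (witness j=2)
  i=3: ✗ (none in [3,6])
  i=4: ✗ (none in [4,7])
  i=5: ✗ (none in [5,8])
  i=6: ✗ (none in [6,9])
  i=7: ✓ (witness j=10)
  i=8: ✓ (witness j=10)
  i=9: ✓ (witness j=10)
Positions where it holds: {0, 1, 2, 7, 8, 9} → 6.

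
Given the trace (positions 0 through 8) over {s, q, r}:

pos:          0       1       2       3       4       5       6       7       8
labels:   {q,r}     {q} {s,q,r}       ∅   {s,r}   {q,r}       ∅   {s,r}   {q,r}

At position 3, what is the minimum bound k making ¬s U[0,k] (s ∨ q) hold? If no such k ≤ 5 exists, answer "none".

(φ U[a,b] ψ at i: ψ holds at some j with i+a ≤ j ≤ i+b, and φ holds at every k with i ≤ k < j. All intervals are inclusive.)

1

Need earliest j ≥ 3 with (s ∨ q), and ¬s at every k in [3,j-1].
  j=3: rhs fails.
  j=4: rhs holds; lhs holds on [3,3]. k = 1.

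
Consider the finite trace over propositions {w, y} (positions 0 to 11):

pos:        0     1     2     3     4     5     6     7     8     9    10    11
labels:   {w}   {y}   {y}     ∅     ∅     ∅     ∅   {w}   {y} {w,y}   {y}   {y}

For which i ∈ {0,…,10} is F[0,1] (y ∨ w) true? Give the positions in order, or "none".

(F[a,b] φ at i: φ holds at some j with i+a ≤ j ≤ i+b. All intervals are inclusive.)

0, 1, 2, 6, 7, 8, 9, 10

Evaluate at each i in [0,10]:
  i=0: ✓ (witness j=0)
  i=1: ✓ (witness j=1)
  i=2: ✓ (witness j=2)
  i=3: ✗ (none in [3,4])
  i=4: ✗ (none in [4,5])
  i=5: ✗ (none in [5,6])
  i=6: ✓ (witness j=7)
  i=7: ✓ (witness j=7)
  i=8: ✓ (witness j=8)
  i=9: ✓ (witness j=9)
  i=10: ✓ (witness j=10)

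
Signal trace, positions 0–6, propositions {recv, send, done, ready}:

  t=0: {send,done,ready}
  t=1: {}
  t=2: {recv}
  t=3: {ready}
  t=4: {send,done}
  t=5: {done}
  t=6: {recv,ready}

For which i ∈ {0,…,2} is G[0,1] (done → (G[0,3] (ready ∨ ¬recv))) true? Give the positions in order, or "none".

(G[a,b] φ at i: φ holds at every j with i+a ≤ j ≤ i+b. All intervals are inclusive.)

Evaluate at each i in [0,2]:
  i=0: ✗ (fails at j=0)
  i=1: ✓ (all of [1,2])
  i=2: ✓ (all of [2,3])

1, 2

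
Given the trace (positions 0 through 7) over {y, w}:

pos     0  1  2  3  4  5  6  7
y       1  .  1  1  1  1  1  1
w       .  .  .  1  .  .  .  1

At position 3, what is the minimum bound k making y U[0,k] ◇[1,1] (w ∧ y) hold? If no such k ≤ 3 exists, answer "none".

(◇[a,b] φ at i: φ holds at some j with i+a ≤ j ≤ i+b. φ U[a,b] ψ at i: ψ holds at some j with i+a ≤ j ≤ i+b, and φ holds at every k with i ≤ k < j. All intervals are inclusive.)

3

Need earliest j ≥ 3 with ◇[1,1] (w ∧ y), and y at every k in [3,j-1].
  j=3: rhs fails.
  j=4: rhs fails.
  j=5: rhs fails.
  j=6: rhs holds; lhs holds on [3,5]. k = 3.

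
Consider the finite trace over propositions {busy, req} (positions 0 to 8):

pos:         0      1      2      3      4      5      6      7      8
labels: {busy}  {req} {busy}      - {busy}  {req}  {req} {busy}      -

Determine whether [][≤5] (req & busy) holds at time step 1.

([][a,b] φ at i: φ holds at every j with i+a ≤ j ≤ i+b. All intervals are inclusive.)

Check (req & busy) at every j in [1,6]:
  j=1: false
  j=2: false
  j=3: false
  j=4: false
  j=5: false
  j=6: false
Fails at j=1 → formula fails.

False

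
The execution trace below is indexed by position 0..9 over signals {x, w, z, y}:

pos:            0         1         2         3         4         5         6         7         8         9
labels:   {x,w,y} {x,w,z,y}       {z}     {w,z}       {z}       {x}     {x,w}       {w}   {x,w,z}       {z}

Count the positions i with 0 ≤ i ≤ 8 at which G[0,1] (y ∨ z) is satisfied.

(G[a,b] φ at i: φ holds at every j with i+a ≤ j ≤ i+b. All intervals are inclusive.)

Evaluate at each i in [0,8]:
  i=0: ✓ (all of [0,1])
  i=1: ✓ (all of [1,2])
  i=2: ✓ (all of [2,3])
  i=3: ✓ (all of [3,4])
  i=4: ✗ (fails at j=5)
  i=5: ✗ (fails at j=5)
  i=6: ✗ (fails at j=6)
  i=7: ✗ (fails at j=7)
  i=8: ✓ (all of [8,9])
Positions where it holds: {0, 1, 2, 3, 8} → 5.

5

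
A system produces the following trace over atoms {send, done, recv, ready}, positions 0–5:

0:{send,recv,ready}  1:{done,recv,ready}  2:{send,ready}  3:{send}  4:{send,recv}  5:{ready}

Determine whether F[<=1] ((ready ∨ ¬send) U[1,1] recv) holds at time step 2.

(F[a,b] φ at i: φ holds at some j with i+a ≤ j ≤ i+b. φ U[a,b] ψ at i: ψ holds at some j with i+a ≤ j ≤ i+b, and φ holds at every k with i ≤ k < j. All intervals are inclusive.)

Does not hold

Check ((ready ∨ ¬send) U[1,1] recv) at each j in [2,3]:
  j=2: fails
  j=3: fails
No position in the window satisfies it → formula fails.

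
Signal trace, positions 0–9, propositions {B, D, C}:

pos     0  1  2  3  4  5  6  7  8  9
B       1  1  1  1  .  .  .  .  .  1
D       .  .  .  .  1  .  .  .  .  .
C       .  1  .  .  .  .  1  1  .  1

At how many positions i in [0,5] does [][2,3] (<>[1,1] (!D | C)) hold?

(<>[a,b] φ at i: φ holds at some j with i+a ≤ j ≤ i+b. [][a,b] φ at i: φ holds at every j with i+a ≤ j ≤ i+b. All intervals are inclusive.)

Evaluate at each i in [0,5]:
  i=0: ✗ (fails at j=3)
  i=1: ✗ (fails at j=3)
  i=2: ✓ (all of [4,5])
  i=3: ✓ (all of [5,6])
  i=4: ✓ (all of [6,7])
  i=5: ✓ (all of [7,8])
Positions where it holds: {2, 3, 4, 5} → 4.

4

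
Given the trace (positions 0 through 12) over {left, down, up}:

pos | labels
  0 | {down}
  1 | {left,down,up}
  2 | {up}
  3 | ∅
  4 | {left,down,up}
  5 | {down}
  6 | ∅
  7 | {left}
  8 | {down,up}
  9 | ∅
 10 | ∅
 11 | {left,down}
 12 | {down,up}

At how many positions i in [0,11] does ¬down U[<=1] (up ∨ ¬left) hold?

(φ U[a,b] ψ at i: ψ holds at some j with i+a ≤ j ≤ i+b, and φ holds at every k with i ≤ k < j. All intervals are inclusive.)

11

Evaluate at each i in [0,11]:
  i=0: ✓ (rhs at j=0)
  i=1: ✓ (rhs at j=1)
  i=2: ✓ (rhs at j=2)
  i=3: ✓ (rhs at j=3)
  i=4: ✓ (rhs at j=4)
  i=5: ✓ (rhs at j=5)
  i=6: ✓ (rhs at j=6)
  i=7: ✓ (rhs at j=8; lhs holds on [7,7])
  i=8: ✓ (rhs at j=8)
  i=9: ✓ (rhs at j=9)
  i=10: ✓ (rhs at j=10)
  i=11: ✗ (lhs fails at k=11 before rhs at j=12)
Positions where it holds: {0, 1, 2, 3, 4, 5, 6, 7, 8, 9, 10} → 11.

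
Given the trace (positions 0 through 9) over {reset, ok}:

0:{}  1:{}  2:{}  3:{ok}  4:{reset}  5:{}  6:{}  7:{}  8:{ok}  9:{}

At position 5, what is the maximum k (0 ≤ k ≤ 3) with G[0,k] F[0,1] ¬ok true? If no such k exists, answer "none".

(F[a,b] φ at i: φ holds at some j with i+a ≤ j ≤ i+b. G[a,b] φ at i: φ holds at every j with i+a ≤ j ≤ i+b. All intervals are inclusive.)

3

F[0,1] ¬ok must hold from j=5 onward; find where it first fails.
  j=5: holds
  j=6: holds
  j=7: holds
  j=8: holds
Holds through j=8; largest k = 3.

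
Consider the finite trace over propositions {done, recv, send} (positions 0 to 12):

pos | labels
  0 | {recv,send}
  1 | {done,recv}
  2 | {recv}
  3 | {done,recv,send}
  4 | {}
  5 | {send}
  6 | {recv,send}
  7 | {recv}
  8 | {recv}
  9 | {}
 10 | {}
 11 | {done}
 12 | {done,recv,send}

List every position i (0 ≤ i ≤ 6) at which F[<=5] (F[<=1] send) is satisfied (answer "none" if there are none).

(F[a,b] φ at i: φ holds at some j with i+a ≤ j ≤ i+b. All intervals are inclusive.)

Evaluate at each i in [0,6]:
  i=0: ✓ (witness j=0)
  i=1: ✓ (witness j=2)
  i=2: ✓ (witness j=2)
  i=3: ✓ (witness j=3)
  i=4: ✓ (witness j=4)
  i=5: ✓ (witness j=5)
  i=6: ✓ (witness j=6)

0, 1, 2, 3, 4, 5, 6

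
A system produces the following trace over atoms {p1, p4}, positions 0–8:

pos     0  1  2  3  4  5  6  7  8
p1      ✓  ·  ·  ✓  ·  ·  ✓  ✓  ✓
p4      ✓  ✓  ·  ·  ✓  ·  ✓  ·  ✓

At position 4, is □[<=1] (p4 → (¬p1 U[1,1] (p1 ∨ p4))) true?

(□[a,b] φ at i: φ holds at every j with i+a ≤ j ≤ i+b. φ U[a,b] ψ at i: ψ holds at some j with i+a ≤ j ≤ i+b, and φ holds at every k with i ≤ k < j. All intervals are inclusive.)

Check (p4 → (¬p1 U[1,1] (p1 ∨ p4))) at every j in [4,5]:
  j=4: antecedent true; consequent fails → ✗
  j=5: antecedent false → ✓
Fails at j=4 → formula fails.

Does not hold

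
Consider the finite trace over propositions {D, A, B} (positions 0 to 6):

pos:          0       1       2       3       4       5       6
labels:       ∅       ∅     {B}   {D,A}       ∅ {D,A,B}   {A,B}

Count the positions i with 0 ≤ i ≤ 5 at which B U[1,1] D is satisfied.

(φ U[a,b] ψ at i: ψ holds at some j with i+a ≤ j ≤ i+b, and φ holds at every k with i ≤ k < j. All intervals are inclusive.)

1

Evaluate at each i in [0,5]:
  i=0: ✗ (no rhs in [1,1])
  i=1: ✗ (no rhs in [2,2])
  i=2: ✓ (rhs at j=3; lhs holds on [2,2])
  i=3: ✗ (no rhs in [4,4])
  i=4: ✗ (lhs fails at k=4 before rhs at j=5)
  i=5: ✗ (no rhs in [6,6])
Positions where it holds: {2} → 1.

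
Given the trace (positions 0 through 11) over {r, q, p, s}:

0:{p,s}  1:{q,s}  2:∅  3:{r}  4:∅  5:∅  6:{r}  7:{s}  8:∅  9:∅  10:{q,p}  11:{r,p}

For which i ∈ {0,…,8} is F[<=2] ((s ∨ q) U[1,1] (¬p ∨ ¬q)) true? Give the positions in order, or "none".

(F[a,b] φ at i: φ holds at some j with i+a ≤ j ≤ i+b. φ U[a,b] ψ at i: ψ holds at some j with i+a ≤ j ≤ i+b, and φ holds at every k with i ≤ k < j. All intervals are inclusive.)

0, 1, 5, 6, 7, 8

Evaluate at each i in [0,8]:
  i=0: ✓ (witness j=0)
  i=1: ✓ (witness j=1)
  i=2: ✗ (none in [2,4])
  i=3: ✗ (none in [3,5])
  i=4: ✗ (none in [4,6])
  i=5: ✓ (witness j=7)
  i=6: ✓ (witness j=7)
  i=7: ✓ (witness j=7)
  i=8: ✓ (witness j=10)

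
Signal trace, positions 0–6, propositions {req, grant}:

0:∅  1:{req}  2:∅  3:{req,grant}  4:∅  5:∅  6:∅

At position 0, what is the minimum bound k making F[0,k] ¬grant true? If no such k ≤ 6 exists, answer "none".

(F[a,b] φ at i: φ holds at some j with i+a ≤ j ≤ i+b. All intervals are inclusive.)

0

Scan j = 0,1,… for ¬grant:
  j=0: holds
First hit at j=0, so smallest k = 0-0 = 0.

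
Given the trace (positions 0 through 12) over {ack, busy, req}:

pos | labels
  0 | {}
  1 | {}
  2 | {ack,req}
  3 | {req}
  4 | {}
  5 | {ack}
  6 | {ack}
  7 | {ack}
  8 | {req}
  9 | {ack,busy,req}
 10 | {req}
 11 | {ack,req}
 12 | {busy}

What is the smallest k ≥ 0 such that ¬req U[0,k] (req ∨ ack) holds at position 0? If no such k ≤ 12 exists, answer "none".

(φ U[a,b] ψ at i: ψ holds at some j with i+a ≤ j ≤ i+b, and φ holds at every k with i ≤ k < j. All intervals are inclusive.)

2

Need earliest j ≥ 0 with (req ∨ ack), and ¬req at every k in [0,j-1].
  j=0: rhs fails.
  j=1: rhs fails.
  j=2: rhs holds; lhs holds on [0,1]. k = 2.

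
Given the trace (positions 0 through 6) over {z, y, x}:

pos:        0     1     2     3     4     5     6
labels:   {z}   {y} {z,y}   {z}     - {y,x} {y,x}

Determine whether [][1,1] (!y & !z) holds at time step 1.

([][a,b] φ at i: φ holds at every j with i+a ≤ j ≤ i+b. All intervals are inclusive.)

Check (!y & !z) at every j in [2,2]:
  j=2: false
Fails at j=2 → formula fails.

Does not hold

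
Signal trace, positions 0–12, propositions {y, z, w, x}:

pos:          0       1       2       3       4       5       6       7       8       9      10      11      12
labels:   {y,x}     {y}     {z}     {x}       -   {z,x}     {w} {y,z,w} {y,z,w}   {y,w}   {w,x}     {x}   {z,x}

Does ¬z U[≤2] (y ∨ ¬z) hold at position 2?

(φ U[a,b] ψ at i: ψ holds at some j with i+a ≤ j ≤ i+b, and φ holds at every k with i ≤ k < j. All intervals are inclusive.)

Need some j in [2,4] with (y ∨ ¬z), and ¬z at every k in [2,j-1].
  j=2: (y ∨ ¬z) false.
  j=3: (y ∨ ¬z) holds, but ¬z fails at k=2 → not this j.
  j=4: (y ∨ ¬z) holds, but ¬z fails at k=2 → not this j.
No j in the window works → until fails.

No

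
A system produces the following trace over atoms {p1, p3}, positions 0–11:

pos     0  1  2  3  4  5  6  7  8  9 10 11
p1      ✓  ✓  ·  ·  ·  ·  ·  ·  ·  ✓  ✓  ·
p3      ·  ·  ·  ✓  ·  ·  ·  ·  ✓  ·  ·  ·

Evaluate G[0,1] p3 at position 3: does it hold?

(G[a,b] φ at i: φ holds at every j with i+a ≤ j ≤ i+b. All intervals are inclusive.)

Check p3 at every j in [3,4]:
  j=3: true
  j=4: false
Fails at j=4 → formula fails.

False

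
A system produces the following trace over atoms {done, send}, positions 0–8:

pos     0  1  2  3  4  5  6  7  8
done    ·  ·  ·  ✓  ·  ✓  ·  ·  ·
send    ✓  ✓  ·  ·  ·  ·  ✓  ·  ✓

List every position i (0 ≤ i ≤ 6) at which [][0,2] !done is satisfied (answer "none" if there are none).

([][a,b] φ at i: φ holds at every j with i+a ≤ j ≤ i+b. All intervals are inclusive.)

Evaluate at each i in [0,6]:
  i=0: ✓ (all of [0,2])
  i=1: ✗ (fails at j=3)
  i=2: ✗ (fails at j=3)
  i=3: ✗ (fails at j=3)
  i=4: ✗ (fails at j=5)
  i=5: ✗ (fails at j=5)
  i=6: ✓ (all of [6,8])

0, 6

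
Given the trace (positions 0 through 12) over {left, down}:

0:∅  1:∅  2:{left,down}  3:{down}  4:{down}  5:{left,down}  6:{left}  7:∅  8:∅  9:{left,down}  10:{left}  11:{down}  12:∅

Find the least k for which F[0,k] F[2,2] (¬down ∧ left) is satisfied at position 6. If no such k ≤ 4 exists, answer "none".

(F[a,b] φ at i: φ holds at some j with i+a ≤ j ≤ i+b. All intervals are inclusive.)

2

Scan j = 6,7,… for F[2,2] (¬down ∧ left):
  j=6: fails
  j=7: fails
  j=8: holds
First hit at j=8, so smallest k = 8-6 = 2.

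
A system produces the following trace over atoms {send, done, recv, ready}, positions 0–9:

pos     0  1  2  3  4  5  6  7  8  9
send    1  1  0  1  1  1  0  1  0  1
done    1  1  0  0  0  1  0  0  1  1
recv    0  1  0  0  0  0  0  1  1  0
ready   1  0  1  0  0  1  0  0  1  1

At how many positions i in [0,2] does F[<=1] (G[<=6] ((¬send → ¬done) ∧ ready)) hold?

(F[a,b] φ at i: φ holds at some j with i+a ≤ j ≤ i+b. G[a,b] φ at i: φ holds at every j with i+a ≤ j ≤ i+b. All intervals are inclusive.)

Evaluate at each i in [0,2]:
  i=0: ✗ (none in [0,1])
  i=1: ✗ (none in [1,2])
  i=2: ✗ (none in [2,3])
Positions where it holds: {} → 0.

0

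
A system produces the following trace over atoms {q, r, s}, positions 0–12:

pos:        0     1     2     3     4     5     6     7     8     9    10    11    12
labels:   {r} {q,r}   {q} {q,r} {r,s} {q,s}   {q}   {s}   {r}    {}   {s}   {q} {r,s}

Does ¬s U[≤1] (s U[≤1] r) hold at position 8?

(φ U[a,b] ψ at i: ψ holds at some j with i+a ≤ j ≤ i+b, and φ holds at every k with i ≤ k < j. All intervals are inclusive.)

Need some j in [8,9] with (s U[≤1] r), and ¬s at every k in [8,j-1].
  j=8: (s U[≤1] r) holds; no prefix to check → satisfied.

True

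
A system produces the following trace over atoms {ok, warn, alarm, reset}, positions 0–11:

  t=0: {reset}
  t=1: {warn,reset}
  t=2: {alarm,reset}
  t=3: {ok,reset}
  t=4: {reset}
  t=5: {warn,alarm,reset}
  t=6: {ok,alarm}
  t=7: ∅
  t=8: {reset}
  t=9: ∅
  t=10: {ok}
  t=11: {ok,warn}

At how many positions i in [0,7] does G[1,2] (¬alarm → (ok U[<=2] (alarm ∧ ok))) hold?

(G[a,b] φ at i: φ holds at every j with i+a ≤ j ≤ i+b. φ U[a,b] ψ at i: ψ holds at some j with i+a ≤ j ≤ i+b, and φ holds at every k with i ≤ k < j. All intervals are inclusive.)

Evaluate at each i in [0,7]:
  i=0: ✗ (fails at j=1)
  i=1: ✗ (fails at j=3)
  i=2: ✗ (fails at j=3)
  i=3: ✗ (fails at j=4)
  i=4: ✓ (all of [5,6])
  i=5: ✗ (fails at j=7)
  i=6: ✗ (fails at j=7)
  i=7: ✗ (fails at j=8)
Positions where it holds: {4} → 1.

1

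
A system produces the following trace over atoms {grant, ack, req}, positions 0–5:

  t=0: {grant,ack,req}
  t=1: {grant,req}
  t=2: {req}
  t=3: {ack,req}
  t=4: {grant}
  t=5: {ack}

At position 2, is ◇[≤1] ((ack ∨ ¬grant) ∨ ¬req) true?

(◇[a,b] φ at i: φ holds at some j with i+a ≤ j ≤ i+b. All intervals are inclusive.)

Yes

Check ((ack ∨ ¬grant) ∨ ¬req) at each j in [2,3]:
  j=2: true
  j=3: true
Found at j=2 → formula holds.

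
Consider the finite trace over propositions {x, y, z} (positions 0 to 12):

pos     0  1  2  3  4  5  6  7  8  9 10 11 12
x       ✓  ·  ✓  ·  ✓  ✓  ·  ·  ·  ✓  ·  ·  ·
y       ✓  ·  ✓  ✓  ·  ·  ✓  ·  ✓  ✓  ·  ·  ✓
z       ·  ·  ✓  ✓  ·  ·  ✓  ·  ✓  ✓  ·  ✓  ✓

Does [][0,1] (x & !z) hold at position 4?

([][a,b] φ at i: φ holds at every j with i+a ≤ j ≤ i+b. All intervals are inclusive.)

True

Check (x & !z) at every j in [4,5]:
  j=4: true
  j=5: true
All positions satisfy it → formula holds.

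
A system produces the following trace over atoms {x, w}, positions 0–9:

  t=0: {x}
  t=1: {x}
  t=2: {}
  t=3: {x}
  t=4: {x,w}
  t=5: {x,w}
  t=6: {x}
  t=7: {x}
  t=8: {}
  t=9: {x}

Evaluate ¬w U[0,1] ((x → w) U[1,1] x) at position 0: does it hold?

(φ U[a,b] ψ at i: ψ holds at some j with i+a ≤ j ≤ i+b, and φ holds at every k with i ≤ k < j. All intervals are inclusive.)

False

Need some j in [0,1] with ((x → w) U[1,1] x), and ¬w at every k in [0,j-1].
  j=0: ((x → w) U[1,1] x) — fails.
  j=1: ((x → w) U[1,1] x) — fails.
No j in the window works → until fails.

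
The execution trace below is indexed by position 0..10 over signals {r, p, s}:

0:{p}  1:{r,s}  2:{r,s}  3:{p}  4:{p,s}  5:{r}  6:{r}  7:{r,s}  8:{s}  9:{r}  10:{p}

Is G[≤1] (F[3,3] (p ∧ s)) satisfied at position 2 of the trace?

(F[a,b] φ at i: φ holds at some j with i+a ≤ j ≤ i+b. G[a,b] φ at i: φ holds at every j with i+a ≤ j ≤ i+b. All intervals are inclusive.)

No

Check F[3,3] (p ∧ s) at every j in [2,3]:
  j=2: fails (none in [5,5])
  j=3: fails (none in [6,6])
Fails at j=2 → formula fails.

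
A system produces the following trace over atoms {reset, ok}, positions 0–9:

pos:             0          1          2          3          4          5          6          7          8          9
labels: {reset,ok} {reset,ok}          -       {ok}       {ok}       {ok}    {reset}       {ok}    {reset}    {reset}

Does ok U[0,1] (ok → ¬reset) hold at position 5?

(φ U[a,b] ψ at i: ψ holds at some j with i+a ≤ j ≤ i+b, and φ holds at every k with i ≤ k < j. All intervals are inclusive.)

Need some j in [5,6] with (ok → ¬reset), and ok at every k in [5,j-1].
  j=5: (ok → ¬reset) holds; no prefix to check → satisfied.

Yes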